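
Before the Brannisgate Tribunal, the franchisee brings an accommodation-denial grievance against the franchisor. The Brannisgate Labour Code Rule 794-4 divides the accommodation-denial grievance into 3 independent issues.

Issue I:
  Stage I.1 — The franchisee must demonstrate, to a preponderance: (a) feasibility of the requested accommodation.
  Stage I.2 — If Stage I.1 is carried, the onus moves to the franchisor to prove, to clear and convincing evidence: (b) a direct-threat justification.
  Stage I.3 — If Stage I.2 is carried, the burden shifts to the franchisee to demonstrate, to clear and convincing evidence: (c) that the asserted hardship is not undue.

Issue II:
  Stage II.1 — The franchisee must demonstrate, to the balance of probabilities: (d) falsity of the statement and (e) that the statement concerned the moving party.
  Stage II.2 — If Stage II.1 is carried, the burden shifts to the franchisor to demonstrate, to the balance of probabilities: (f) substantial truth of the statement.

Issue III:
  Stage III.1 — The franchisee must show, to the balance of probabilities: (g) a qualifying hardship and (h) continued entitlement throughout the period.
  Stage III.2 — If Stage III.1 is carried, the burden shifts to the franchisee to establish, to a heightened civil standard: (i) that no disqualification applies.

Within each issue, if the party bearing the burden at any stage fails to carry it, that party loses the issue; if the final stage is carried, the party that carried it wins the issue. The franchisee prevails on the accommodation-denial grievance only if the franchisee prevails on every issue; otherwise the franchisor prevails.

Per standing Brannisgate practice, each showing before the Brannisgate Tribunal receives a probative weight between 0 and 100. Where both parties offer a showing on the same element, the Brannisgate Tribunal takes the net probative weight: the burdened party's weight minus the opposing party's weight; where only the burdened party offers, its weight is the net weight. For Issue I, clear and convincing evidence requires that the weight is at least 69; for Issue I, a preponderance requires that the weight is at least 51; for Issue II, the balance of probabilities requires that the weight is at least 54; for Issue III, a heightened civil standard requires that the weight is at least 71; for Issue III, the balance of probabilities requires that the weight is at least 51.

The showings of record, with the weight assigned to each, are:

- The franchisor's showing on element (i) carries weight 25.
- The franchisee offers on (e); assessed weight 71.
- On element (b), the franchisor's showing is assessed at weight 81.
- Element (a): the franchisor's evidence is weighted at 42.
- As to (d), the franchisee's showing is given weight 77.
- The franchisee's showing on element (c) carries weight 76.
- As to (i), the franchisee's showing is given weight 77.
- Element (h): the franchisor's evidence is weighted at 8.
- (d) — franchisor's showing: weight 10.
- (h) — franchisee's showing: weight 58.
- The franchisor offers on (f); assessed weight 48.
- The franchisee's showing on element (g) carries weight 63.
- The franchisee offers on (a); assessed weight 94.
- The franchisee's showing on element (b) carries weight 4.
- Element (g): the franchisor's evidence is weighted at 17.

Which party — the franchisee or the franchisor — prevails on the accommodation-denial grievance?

— Issue I —
Stage I.1 (franchisee, a preponderance, weight is at least 51): (a) net 94−42=52 ≥ 51 — meets.
  Stage I.1 carried; the burden shifts to the franchisor.
Stage I.2 (franchisor, clear and convincing evidence, weight is at least 69): (b) net 81−4=77 ≥ 69 — meets.
  The franchisor carries Stage I.2; the franchisee now bears the burden.
Stage I.3 (franchisee, clear and convincing evidence, weight is at least 69): (c) 76 ≥ 69 — meets.
  Stage I.3 carried; the final stage is satisfied.
All stages carried — the franchisee prevails on this issue.
— Issue II —
Stage II.1 (franchisee, the balance of probabilities, weight is at least 54): (d) net 77−10=67 ≥ 54 — meets; (e) 71 ≥ 54 — meets.
  Stage II.1 carried; the burden shifts to the franchisor.
Stage II.2 (franchisor, the balance of probabilities, weight is at least 54): (f) 48 < 54 — fails.
  The franchisor does not carry Stage II.2.
The analysis ends at Stage II.2; the franchisee prevails on this issue.
— Issue III —
At Stage III.1 the franchisee must meet the balance of probabilities (weight is at least 51): on (g) the weight is 63 less the opposing 17 gives net 46, < 51, so (g) does not meet the standard; on (h) the weight is 58 less the opposing 8 gives net 50, < 51, so (h) does not meet the standard.
  Not every element is met, so the franchisee fails to carry Stage III.1.
The analysis ends at Stage III.1; the franchisor prevails on this issue.
Per-issue: Issue I → franchisee; Issue II → franchisee; Issue III → franchisor. The franchisee must prevail on every issue; overall, the franchisor prevails.

franchisor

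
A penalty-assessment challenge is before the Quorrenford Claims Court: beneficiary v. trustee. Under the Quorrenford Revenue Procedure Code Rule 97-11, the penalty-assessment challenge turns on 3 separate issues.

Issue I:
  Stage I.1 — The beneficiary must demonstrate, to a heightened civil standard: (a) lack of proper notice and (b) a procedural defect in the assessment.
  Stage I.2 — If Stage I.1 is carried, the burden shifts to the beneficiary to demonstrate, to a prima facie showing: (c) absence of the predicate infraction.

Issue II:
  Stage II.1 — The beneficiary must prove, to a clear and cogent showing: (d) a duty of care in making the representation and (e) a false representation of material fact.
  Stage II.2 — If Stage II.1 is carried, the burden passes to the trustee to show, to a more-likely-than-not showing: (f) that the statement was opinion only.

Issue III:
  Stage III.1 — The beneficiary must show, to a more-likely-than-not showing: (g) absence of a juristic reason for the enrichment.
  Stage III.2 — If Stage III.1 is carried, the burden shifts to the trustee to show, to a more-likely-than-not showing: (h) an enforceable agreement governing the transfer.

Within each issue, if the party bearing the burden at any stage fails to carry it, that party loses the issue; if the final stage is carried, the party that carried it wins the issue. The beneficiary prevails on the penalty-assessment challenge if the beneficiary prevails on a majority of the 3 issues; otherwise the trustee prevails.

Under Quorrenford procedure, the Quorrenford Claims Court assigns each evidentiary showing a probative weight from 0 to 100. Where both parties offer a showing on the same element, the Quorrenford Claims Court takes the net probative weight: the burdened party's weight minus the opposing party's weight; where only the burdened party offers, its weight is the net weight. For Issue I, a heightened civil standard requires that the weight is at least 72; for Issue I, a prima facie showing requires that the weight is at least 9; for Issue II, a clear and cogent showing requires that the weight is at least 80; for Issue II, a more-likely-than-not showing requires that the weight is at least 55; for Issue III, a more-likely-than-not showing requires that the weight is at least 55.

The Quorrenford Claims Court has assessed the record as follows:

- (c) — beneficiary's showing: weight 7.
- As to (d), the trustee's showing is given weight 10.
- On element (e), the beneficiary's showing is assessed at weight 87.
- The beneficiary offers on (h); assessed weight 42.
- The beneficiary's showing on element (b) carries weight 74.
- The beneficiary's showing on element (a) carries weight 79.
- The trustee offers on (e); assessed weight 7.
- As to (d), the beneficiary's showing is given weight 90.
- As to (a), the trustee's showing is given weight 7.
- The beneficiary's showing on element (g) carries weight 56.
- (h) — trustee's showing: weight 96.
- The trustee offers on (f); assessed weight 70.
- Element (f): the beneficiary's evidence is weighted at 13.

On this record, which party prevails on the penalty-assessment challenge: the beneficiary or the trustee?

— Issue I —
Stage I.1 (beneficiary, a heightened civil standard, weight is at least 72): (a) net 79−7=72 ≥ 72 — meets; (b) 74 ≥ 72 — meets.
  All elements met. The beneficiary retains the burden for Stage I.2.
Stage I.2 (beneficiary, a prima facie showing, weight is at least 9): (c) 7 < 9 — fails.
  Not every element is met, so the beneficiary fails to carry Stage I.2.
So the trustee prevails on this issue.
— Issue II —
Stage II.1 (beneficiary, a clear and cogent showing, weight is at least 80): (d) net 90−10=80 ≥ 80 — meets; (e) net 87−7=80 ≥ 80 — meets.
  All elements met. The burden passes to the trustee.
Stage II.2 (trustee, a more-likely-than-not showing, weight is at least 55): (f) net 70−13=57 ≥ 55 — meets.
  The trustee carries the last stage.
Every stage carried; the trustee prevails on this issue.
— Issue III —
Stage III.1 (beneficiary, a more-likely-than-not showing, weight is at least 55): (g) 56 ≥ 55 — meets.
  The beneficiary carries Stage III.1; the trustee now bears the burden.
Stage III.2 (trustee, a more-likely-than-not showing, weight is at least 55): (h) net 96−42=54 < 55 — fails.
  Stage III.2 not carried; the trustee fails its burden.
The analysis ends at Stage III.2; the beneficiary prevails on this issue.
Per-issue: Issue I → trustee; Issue II → trustee; Issue III → beneficiary. The beneficiary must prevail on a majority of issues; overall, the trustee prevails.

trustee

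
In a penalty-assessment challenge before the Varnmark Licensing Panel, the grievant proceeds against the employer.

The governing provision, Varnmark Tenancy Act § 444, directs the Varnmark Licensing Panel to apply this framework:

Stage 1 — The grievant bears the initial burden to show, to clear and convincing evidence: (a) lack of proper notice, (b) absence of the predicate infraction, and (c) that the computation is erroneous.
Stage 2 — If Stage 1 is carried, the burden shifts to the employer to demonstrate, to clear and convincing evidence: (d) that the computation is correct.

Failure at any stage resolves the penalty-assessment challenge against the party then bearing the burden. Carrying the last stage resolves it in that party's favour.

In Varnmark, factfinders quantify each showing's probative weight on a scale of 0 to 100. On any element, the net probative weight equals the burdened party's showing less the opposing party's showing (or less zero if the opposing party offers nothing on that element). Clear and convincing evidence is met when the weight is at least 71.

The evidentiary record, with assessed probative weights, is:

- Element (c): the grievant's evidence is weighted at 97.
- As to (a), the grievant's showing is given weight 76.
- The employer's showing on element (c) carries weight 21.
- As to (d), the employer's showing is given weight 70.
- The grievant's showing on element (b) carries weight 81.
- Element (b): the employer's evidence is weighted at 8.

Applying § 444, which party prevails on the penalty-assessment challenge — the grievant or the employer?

Stage 1 (grievant, clear and convincing evidence, weight is at least 71): (a) 76 ≥ 71 — meets; (b) net 81−8=73 ≥ 71 — meets; (c) net 97−21=76 ≥ 71 — meets.
  Stage 1 is satisfied; the onus moves to the employer.
Stage 2 (employer, clear and convincing evidence, weight is at least 71): (d) 70 < 71 — fails.
  Stage 2 not carried; the employer fails its burden.
The grievant prevails.

grievant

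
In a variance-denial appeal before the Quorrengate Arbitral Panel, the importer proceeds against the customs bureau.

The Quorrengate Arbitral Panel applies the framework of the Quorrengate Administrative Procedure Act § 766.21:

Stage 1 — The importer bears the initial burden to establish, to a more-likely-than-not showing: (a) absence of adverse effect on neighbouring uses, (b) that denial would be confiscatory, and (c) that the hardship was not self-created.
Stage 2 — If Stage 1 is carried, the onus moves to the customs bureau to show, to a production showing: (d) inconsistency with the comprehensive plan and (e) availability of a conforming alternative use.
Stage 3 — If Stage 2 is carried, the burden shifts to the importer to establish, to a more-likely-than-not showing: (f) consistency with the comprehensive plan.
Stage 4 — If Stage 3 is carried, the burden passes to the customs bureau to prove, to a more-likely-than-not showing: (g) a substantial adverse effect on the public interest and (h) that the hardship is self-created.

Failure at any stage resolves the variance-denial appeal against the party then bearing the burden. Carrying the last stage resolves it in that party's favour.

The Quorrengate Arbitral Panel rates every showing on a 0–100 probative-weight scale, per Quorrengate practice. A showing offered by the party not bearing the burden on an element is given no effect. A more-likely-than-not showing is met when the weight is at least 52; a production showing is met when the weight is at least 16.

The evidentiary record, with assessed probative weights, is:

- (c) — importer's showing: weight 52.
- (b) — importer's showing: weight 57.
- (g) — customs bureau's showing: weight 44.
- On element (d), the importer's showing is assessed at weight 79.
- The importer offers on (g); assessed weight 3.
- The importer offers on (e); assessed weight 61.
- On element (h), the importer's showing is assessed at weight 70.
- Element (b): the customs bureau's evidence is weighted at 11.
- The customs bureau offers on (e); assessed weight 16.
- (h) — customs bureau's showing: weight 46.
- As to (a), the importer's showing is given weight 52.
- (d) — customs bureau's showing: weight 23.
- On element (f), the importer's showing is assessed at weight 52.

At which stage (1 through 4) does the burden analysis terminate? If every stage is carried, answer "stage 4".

stage 4

Stage 1 — burden on importer; standard: a more-likely-than-not showing (weight is at least 52).
    (a): 52 ≥ 52 [met]
    (b): 57 (customs bureau's 11 disregarded) ≥ 52 [met]
    (c): 52 ≥ 52 [met]
  The importer carries Stage 1; the customs bureau now bears the burden.
Stage 2 — burden on customs bureau; standard: a production showing (weight is at least 16).
    (d): 23 (importer's 79 disregarded) ≥ 16 [met]
    (e): 16 (importer's 61 disregarded) ≥ 16 [met]
  Stage 2 carried; the burden shifts to the importer.
Stage 3 — burden on importer; standard: a more-likely-than-not showing (weight is at least 52).
    (f): 52 ≥ 52 [met]
  Stage 3 carried; the burden shifts to the customs bureau.
Stage 4 — burden on customs bureau; standard: a more-likely-than-not showing (weight is at least 52).
    (g): 44 (importer's 3 disregarded) < 52 [not met]
    (h): 46 (importer's 70 disregarded) < 52 [not met]
  Not every element is met, so the customs bureau fails to carry Stage 4.
So the importer prevails.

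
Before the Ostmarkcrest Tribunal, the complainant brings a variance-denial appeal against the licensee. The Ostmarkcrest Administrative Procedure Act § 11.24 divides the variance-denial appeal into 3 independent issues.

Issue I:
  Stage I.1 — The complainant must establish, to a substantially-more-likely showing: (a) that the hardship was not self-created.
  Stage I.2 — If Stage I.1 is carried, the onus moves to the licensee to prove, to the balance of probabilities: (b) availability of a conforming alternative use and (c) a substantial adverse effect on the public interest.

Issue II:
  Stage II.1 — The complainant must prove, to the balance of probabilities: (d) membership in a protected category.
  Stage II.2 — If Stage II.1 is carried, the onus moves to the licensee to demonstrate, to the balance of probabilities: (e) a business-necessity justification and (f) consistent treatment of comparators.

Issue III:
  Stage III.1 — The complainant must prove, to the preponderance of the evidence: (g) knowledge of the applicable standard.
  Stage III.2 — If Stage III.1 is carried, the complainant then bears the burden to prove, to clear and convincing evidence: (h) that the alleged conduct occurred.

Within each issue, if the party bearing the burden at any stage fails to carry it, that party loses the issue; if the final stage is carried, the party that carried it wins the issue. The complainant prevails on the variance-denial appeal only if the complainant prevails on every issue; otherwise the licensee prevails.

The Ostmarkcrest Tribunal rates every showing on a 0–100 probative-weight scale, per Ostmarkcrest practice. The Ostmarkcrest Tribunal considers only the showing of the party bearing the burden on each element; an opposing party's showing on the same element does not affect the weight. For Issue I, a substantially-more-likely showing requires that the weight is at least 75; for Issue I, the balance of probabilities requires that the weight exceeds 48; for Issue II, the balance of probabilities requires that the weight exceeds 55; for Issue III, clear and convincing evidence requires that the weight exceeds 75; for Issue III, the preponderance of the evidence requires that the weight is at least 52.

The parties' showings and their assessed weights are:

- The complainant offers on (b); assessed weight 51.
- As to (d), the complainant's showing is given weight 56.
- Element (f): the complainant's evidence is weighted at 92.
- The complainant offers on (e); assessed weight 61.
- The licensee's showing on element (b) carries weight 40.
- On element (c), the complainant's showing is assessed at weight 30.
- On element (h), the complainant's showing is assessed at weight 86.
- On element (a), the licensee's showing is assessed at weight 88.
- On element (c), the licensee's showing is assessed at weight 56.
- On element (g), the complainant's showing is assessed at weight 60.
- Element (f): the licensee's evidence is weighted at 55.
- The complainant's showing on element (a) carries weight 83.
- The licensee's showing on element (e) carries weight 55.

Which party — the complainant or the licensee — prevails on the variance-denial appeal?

complainant

— Issue I —
Stage I.1 (complainant, a substantially-more-likely showing, weight is at least 75): (a) 83 (licensee's 88 disregarded) ≥ 75 — meets.
  The complainant carries Stage I.1; the licensee now bears the burden.
Stage I.2 (licensee, the balance of probabilities, weight exceeds 48): (b) 40 (complainant's 51 disregarded) ≤ 48 — fails; (c) 56 (complainant's 30 disregarded) > 48 — meets.
  The licensee does not carry Stage I.2.
So the complainant prevails on this issue.
— Issue II —
Stage II.1 — burden on complainant; standard: the balance of probabilities (weight exceeds 55).
    (d): 56 > 55 [met]
  The complainant carries Stage II.1; the licensee now bears the burden.
Stage II.2 — burden on licensee; standard: the balance of probabilities (weight exceeds 55).
    (e): 55 (complainant's 61 disregarded) ≤ 55 [not met]
    (f): 55 (complainant's 92 disregarded) ≤ 55 [not met]
  Not every element is met, so the licensee fails to carry Stage II.2.
The complainant prevails on this issue.
— Issue III —
Stage III.1 — burden on complainant; standard: the preponderance of the evidence (weight is at least 52).
    (g): 60 ≥ 52 [met]
  Stage III.1 carried; the burden remains with the complainant.
Stage III.2 — burden on complainant; standard: clear and convincing evidence (weight exceeds 75).
    (h): 86 > 75 [met]
  All elements met at the final stage.
Every stage carried; the complainant prevails on this issue.
Per-issue: Issue I → complainant; Issue II → complainant; Issue III → complainant. The complainant must prevail on every issue; overall, the complainant prevails.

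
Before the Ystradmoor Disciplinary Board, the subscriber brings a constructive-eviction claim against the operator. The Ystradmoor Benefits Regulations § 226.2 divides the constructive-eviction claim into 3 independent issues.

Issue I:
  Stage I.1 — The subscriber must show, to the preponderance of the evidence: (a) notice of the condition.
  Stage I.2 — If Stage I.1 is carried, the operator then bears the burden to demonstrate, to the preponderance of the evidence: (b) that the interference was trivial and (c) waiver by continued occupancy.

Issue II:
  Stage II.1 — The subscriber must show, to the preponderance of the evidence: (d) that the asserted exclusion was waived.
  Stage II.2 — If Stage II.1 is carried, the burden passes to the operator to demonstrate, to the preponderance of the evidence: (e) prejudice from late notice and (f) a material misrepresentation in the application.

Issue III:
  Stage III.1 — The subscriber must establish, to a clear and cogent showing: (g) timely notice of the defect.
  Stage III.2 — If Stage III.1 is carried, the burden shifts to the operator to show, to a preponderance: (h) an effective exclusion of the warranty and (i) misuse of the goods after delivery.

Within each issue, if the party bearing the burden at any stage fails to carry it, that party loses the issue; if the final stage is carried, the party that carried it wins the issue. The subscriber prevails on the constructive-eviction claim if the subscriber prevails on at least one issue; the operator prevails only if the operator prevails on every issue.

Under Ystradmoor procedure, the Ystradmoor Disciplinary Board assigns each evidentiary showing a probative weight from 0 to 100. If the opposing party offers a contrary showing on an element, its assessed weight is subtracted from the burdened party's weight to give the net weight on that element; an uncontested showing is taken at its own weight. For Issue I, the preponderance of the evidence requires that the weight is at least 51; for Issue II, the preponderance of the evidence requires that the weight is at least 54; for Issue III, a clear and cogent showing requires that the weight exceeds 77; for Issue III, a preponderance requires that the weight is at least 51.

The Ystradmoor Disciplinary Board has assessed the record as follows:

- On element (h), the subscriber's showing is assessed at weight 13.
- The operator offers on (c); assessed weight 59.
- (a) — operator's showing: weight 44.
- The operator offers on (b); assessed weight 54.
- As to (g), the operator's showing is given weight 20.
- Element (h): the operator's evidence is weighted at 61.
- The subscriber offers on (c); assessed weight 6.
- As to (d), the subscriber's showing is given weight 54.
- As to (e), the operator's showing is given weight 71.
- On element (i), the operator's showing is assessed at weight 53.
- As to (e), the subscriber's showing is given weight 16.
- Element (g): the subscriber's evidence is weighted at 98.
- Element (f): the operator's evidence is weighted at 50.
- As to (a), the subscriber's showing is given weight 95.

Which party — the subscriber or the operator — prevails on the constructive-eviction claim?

— Issue I —
Stage I.1 (subscriber, the preponderance of the evidence, weight is at least 51): (a) net 95−44=51 ≥ 51 — meets.
  Stage I.1 is satisfied; the onus moves to the operator.
Stage I.2 (operator, the preponderance of the evidence, weight is at least 51): (b) 54 ≥ 51 — meets; (c) net 59−6=53 ≥ 51 — meets.
  Stage I.2 carried; the final stage is satisfied.
Every stage carried; the operator prevails on this issue.
— Issue II —
Stage II.1 — burden on subscriber; standard: the preponderance of the evidence (weight is at least 54).
    (d): 54 ≥ 54 [met]
  All elements met. The burden passes to the operator.
Stage II.2 — burden on operator; standard: the preponderance of the evidence (weight is at least 54).
    (e): 71 − 16 = 55 ≥ 54 [met]
    (f): 50 < 54 [not met]
  Not every element is met, so the operator fails to carry Stage II.2.
The subscriber prevails on this issue.
— Issue III —
Stage III.1 (subscriber, a clear and cogent showing, weight exceeds 77): (g) net 98−20=78 > 77 — meets.
  All elements met. The burden passes to the operator.
Stage III.2 (operator, a preponderance, weight is at least 51): (h) net 61−13=48 < 51 — fails; (i) 53 ≥ 51 — meets.
  Stage III.2 not carried; the operator fails its burden.
The subscriber prevails on this issue.
Per-issue: Issue I → operator; Issue II → subscriber; Issue III → subscriber. The subscriber must prevail on at least one issue; overall, the subscriber prevails.

subscriber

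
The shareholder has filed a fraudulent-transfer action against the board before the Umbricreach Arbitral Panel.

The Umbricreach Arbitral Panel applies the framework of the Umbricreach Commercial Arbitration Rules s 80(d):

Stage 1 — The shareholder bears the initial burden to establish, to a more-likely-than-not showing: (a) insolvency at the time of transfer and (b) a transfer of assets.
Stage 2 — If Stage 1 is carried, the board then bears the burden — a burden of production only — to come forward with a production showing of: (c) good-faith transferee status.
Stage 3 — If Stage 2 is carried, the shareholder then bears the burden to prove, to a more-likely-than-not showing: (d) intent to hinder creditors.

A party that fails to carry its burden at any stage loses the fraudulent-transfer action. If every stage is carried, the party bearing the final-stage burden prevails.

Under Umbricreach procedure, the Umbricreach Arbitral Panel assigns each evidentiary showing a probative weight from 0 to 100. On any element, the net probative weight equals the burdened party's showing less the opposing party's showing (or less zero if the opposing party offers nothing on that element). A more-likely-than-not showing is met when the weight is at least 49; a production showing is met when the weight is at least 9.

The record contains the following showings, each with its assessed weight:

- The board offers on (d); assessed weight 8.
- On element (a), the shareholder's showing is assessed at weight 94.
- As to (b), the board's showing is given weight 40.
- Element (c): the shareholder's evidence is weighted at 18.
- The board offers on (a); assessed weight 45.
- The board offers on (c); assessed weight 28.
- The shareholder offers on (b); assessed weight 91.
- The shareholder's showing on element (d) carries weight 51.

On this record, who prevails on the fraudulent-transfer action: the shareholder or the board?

board

At Stage 1 the shareholder must meet a more-likely-than-not showing (weight is at least 49): on (a) the weight is 94 less the opposing 45 gives net 49, ≥ 49, so (a) meets the standard; on (b) the weight is 91 less the opposing 40 gives net 51, ≥ 49, so (b) meets the standard.
  The shareholder carries Stage 1; the board now bears the burden.
At Stage 2 the board must meet a production showing (weight is at least 9): on (c) the weight is 28 less the opposing 18 gives net 10, ≥ 9, so (c) meets the standard.
  Stage 2 carried; the burden shifts to the shareholder.
At Stage 3 the shareholder must meet a more-likely-than-not showing (weight is at least 49): on (d) the weight is 51 less the opposing 8 gives net 43, < 49, so (d) does not meet the standard.
  The shareholder does not carry Stage 3.
The board prevails.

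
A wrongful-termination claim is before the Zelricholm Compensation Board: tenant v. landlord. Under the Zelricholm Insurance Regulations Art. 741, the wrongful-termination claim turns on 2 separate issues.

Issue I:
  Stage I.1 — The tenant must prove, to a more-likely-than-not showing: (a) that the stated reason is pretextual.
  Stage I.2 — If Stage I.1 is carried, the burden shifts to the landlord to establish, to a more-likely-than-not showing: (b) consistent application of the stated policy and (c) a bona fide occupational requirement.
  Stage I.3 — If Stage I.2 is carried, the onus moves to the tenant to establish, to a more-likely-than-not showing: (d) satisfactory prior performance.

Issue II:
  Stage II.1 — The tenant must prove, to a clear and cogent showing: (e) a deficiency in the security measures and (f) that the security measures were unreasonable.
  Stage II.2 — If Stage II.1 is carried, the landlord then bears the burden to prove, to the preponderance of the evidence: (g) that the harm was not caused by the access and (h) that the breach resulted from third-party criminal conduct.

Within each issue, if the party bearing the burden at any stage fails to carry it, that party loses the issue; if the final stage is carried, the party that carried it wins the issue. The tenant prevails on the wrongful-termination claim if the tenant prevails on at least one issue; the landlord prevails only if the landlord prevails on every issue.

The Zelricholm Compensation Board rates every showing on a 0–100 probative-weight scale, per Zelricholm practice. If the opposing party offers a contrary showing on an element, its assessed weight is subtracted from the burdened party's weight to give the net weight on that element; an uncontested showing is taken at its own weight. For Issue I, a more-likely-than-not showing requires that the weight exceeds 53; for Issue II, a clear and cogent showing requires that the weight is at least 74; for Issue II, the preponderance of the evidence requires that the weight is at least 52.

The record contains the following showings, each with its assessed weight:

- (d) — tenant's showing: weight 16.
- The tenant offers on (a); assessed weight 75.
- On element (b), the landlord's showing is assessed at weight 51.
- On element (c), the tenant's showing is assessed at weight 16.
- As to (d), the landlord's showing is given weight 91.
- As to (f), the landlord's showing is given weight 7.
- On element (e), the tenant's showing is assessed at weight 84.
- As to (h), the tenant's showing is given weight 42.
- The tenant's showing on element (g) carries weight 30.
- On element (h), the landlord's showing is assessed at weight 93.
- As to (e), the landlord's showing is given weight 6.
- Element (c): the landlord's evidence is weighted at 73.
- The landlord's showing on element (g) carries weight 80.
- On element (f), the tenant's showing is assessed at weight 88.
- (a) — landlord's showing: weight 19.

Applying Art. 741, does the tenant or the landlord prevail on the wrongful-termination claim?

— Issue I —
Stage I.1 — burden on tenant; standard: a more-likely-than-not showing (weight exceeds 53).
    (a): 75 − 19 = 56 > 53 [met]
  Stage I.1 is satisfied; the onus moves to the landlord.
Stage I.2 — burden on landlord; standard: a more-likely-than-not showing (weight exceeds 53).
    (b): 51 ≤ 53 [not met]
    (c): 73 − 16 = 57 > 53 [met]
  Not every element is met, so the landlord fails to carry Stage I.2.
The analysis ends at Stage I.2; the tenant prevails on this issue.
— Issue II —
Stage II.1 (tenant, a clear and cogent showing, weight is at least 74): (e) net 84−6=78 ≥ 74 — meets; (f) net 88−7=81 ≥ 74 — meets.
  Stage II.1 is satisfied; the onus moves to the landlord.
Stage II.2 (landlord, the preponderance of the evidence, weight is at least 52): (g) net 80−30=50 < 52 — fails; (h) net 93−42=51 < 52 — fails.
  The landlord does not carry Stage II.2.
So the tenant prevails on this issue.
Per-issue: Issue I → tenant; Issue II → tenant. The tenant must prevail on at least one issue; overall, the tenant prevails.

tenant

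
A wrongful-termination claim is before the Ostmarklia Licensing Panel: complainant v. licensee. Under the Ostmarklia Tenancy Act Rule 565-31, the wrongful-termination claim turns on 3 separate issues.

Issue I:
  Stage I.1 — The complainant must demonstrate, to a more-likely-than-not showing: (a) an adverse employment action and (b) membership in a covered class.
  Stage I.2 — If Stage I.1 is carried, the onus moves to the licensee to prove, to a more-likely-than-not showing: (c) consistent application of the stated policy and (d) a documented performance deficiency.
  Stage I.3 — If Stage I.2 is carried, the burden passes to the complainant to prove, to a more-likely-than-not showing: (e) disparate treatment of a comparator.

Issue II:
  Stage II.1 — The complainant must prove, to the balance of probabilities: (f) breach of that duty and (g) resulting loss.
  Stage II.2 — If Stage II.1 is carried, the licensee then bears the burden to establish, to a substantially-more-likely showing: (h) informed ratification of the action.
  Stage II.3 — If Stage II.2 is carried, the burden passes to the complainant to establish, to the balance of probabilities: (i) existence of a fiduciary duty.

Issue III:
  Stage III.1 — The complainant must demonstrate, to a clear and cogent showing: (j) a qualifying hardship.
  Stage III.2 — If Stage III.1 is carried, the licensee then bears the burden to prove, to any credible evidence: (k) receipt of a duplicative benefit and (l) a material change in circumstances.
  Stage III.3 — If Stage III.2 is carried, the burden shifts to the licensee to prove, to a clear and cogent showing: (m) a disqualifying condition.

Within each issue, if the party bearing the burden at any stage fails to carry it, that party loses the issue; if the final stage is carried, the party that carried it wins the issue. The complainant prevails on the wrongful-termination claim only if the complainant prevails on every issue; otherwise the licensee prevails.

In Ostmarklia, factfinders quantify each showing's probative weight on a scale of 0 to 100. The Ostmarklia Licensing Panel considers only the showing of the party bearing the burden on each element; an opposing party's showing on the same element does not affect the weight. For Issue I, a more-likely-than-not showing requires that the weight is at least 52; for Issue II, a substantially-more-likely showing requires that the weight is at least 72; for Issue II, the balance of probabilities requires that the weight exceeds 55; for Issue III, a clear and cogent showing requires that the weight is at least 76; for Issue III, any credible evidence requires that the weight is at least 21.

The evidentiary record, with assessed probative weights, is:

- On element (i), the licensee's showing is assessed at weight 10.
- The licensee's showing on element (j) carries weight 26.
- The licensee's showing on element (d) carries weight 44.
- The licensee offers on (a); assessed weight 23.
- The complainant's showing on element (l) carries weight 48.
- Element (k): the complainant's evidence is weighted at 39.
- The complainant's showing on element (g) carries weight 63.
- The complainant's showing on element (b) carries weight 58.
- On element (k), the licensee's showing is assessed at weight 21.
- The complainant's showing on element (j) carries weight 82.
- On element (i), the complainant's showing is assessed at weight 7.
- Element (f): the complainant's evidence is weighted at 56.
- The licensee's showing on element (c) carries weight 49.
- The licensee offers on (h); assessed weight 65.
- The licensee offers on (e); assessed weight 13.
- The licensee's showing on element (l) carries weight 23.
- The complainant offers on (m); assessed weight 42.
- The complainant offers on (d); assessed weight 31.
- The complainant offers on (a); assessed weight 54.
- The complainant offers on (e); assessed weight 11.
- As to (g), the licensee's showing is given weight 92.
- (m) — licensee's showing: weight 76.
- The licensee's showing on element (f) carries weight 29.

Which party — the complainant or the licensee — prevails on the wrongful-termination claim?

licensee

— Issue I —
Stage I.1 — burden on complainant; standard: a more-likely-than-not showing (weight is at least 52).
    (a): 54 (licensee's 23 disregarded) ≥ 52 [met]
    (b): 58 ≥ 52 [met]
  The complainant carries Stage I.1; the licensee now bears the burden.
Stage I.2 — burden on licensee; standard: a more-likely-than-not showing (weight is at least 52).
    (c): 49 < 52 [not met]
    (d): 44 (complainant's 31 disregarded) < 52 [not met]
  The licensee does not carry Stage I.2.
The analysis ends at Stage I.2; the complainant prevails on this issue.
— Issue II —
Stage II.1 (complainant, the balance of probabilities, weight exceeds 55): (f) 56 (licensee's 29 disregarded) > 55 — meets; (g) 63 (licensee's 92 disregarded) > 55 — meets.
  All elements met. The burden passes to the licensee.
Stage II.2 (licensee, a substantially-more-likely showing, weight is at least 72): (h) 65 < 72 — fails.
  The licensee does not carry Stage II.2.
The complainant prevails on this issue.
— Issue III —
Stage III.1 (complainant, a clear and cogent showing, weight is at least 76): (j) 82 (licensee's 26 disregarded) ≥ 76 — meets.
  All elements met. The burden passes to the licensee.
Stage III.2 (licensee, any credible evidence, weight is at least 21): (k) 21 (complainant's 39 disregarded) ≥ 21 — meets; (l) 23 (complainant's 48 disregarded) ≥ 21 — meets.
  All elements met. The licensee retains the burden for Stage III.3.
Stage III.3 (licensee, a clear and cogent showing, weight is at least 76): (m) 76 (complainant's 42 disregarded) ≥ 76 — meets.
  The licensee carries the last stage.
With every stage satisfied, the licensee prevails on this issue.
Per-issue: Issue I → complainant; Issue II → complainant; Issue III → licensee. The complainant must prevail on every issue; overall, the licensee prevails.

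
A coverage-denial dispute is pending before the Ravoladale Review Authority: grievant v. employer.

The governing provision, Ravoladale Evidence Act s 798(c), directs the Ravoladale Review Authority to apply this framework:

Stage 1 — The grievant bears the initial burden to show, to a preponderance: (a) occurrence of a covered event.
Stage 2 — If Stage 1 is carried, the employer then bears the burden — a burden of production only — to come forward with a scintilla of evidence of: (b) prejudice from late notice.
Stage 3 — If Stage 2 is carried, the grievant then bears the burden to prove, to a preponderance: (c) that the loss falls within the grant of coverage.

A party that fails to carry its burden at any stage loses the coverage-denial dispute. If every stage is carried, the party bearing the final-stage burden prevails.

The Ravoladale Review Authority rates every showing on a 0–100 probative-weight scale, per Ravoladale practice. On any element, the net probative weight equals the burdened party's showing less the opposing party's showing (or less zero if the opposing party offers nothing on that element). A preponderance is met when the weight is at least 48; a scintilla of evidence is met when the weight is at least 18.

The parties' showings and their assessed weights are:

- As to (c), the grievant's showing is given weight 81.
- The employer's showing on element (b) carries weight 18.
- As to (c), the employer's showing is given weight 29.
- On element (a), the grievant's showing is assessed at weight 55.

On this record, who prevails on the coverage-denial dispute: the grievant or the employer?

At Stage 1 the grievant must meet a preponderance (weight is at least 48): on (a) the weight is 55, ≥ 48, so (a) meets the standard.
  All elements met. The burden passes to the employer.
At Stage 2 the employer must meet a scintilla of evidence (weight is at least 18): on (b) the weight is 18, which does reach 18, so (b) meets the standard.
  All elements met. The burden passes to the grievant.
At Stage 3 the grievant must meet a preponderance (weight is at least 48): on (c) the weight is 81 less the opposing 29 gives net 52, ≥ 48, so (c) meets the standard.
  Stage 3 carried; the final stage is satisfied.
All stages carried — the grievant prevails.

grievant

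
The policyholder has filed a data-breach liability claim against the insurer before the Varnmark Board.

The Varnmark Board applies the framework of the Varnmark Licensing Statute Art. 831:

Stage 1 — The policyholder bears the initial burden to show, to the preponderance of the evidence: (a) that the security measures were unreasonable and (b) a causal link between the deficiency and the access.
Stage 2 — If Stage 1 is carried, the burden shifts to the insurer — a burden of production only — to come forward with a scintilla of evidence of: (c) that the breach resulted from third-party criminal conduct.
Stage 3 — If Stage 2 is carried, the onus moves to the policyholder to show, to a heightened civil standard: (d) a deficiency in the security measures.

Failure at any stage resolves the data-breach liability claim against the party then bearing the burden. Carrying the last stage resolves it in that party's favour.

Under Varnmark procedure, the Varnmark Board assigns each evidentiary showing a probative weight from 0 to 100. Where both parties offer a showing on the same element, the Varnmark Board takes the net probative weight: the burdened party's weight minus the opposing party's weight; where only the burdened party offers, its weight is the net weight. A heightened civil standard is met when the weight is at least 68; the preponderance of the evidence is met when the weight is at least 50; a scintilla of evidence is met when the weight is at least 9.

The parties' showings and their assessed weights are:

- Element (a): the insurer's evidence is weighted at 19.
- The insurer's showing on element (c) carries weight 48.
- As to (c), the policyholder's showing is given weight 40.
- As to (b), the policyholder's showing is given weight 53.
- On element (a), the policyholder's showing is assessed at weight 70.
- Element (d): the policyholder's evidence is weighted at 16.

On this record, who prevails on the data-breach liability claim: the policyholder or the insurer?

policyholder

Stage 1 — burden on policyholder; standard: the preponderance of the evidence (weight is at least 50).
    (a): 70 − 19 = 51 ≥ 50 [met]
    (b): 53 ≥ 50 [met]
  All elements met. The burden passes to the insurer.
Stage 2 — burden on insurer; standard: a scintilla of evidence (weight is at least 9).
    (c): 48 − 40 = 8 < 9 [not met]
  Not every element is met, so the insurer fails to carry Stage 2.
The analysis ends at Stage 2; the policyholder prevails.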